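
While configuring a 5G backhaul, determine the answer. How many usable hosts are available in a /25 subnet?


Given: subnet mask /25
Host bits = 32 - 25 = 7
Total addresses = 2^7 = 128
Usable hosts = 128 - 2 (network + broadcast) = 126

126


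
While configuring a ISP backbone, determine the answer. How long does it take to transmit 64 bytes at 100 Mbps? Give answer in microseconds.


Given: packet = 64 bytes, bandwidth = 100 Mbps
Packet in bits = 64 * 8 = 512 bits
Bandwidth = 100 * 10^6 = 100000000 bps
Time = 512 / 100000000 seconds
Time in us = 512 * 10^6 / 100000000 = 5.12

5.12


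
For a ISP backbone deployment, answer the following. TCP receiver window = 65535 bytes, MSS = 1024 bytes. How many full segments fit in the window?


Given: RWND = 65535 bytes, MSS = 1024 bytes
Full segments = floor(RWND / MSS)
Full segments = floor(65535 / 1024)
Full segments = floor(63.999) = 63

63


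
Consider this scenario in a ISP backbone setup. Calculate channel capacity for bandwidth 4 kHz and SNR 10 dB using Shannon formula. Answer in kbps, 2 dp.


Given: B = 4 kHz, SNR = 10 dB
SNR linear = 10^(10/10) = 10
1 + SNR = 11
log2(11) = 3.4594316186
C = 4 * 1000 * 3.4594316186 = 13837.7265 bps
C = 13.837726 kbps -> 13.84 kbps (2 dp)

13.84


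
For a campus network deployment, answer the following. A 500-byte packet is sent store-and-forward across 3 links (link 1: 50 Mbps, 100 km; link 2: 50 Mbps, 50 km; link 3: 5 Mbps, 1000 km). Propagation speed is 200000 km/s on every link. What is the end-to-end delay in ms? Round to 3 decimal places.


Packet = 500 bytes = 4000 bits. Store-and-forward: sum (t_trans + t_prop) per link.
Link 1: t_trans = 4000/(50*10^6) s = 0.0800 ms; t_prop = 100/200000 s = 0.5000 ms; subtotal = 0.5800 ms
Link 2: t_trans = 4000/(50*10^6) s = 0.0800 ms; t_prop = 50/200000 s = 0.2500 ms; subtotal = 0.3300 ms
Link 3: t_trans = 4000/(5*10^6) s = 0.8000 ms; t_prop = 1000/200000 s = 5.0000 ms; subtotal = 5.8000 ms
End-to-end = 0.5800 + 0.3300 + 5.8000 = 6.7100 ms -> 6.710 ms (3 dp)

6.710


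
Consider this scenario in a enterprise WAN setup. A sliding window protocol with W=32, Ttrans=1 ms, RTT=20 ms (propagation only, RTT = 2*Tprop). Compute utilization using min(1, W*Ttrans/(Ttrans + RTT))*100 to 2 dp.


Given: W = 32, Ttrans = 1 ms, RTT = 20 ms (= 2 * Tprop, Tprop = 10 ms)
Cycle time = Ttrans + RTT = 1 + 20 = 21 ms (first packet sent until its ACK returns)
W * Ttrans = 32 * 1 = 32 ms of sending per cycle
W * Ttrans / (Ttrans + RTT) = 32 / 21 = 1.523810
U = min(1, 1.523810) = 1.000000
U% = 100.00%

100.00


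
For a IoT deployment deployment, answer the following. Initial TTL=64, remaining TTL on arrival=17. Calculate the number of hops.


Given: initial TTL = 64, received TTL = 17
Hops = initial TTL - received TTL
Hops = 64 - 17 = 47

47


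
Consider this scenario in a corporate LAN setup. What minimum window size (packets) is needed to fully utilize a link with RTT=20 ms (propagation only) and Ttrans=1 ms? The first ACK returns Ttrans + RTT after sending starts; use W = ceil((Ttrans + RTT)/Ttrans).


Given: Ttrans = 1 ms, RTT = 20 ms (= 2 * Tprop, Tprop = 10 ms)
Time until first ACK returns = Ttrans + RTT = 1 + 20 = 21 ms
Need W * Ttrans >= Ttrans + RTT  ->  W >= (Ttrans + RTT) / Ttrans
(Ttrans + RTT) / Ttrans = 21 / 1 = 21
W_min = ceil(21) = 21

21


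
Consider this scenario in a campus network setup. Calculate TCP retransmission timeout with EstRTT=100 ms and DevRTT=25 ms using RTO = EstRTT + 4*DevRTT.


Given: EstRTT = 100 ms, DevRTT = 25 ms
Timeout = EstRTT + 4 * DevRTT
4 * DevRTT = 4 * 25 = 100
Timeout = 100 + 100 = 200 ms

200


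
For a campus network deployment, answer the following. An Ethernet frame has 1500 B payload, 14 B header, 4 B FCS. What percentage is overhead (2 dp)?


Given: payload = 1500 B, header = 14 B, trailer = 4 B
Overhead bytes = header + trailer = 14 + 4 = 18
Total frame = payload + overhead = 1500 + 18 = 1518
Overhead % = 18 / 1518 * 100 = 1.1858% -> 1.19% (2 dp)

1.19


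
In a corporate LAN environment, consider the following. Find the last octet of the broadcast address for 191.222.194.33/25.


Given: IP = 191.222.194.33, prefix = /25
Host bits = 32 - 25 = 7
Network last octet = 33 AND mask = 0
Host part size = 2^7 - 1 = 127
Broadcast last octet = 0 OR 127 = 127

127


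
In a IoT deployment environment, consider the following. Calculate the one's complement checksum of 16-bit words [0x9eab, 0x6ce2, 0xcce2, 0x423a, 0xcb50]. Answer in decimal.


Given words: [0x9eab, 0x6ce2, 0xcce2, 0x423a, 0xcb50]
Step 1: Sum all words
Raw sum = 40619 + 27874 + 52450 + 16954 + 52048 = 189945
Step 2: Fold carry: (58873 + 2) = 58875
One's complement = ~58875 & 0xFFFF = 6660

6660


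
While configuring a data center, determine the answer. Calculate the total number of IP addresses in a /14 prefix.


Given: CIDR prefix /14
Host bits = 32 - 14 = 18
Total addresses = 2^18 = 262144

262144


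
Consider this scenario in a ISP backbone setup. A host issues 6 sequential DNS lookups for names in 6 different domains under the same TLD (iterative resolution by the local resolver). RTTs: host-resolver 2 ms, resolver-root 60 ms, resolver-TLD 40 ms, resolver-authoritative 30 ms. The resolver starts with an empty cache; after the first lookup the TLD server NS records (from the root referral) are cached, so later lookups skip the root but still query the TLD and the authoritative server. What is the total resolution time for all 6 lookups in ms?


Lookup 1 (cold cache): local + root + TLD + auth = 2 + 60 + 40 + 30 = 132 ms
Lookups 2..6 (TLD NS cached -> skip root; new domain -> still ask TLD and auth): local + TLD + auth = 2 + 40 + 30 = 72 ms each
Remaining 5 lookups: 5 * 72 = 360 ms
Total = 132 + 360 = 492 ms

492


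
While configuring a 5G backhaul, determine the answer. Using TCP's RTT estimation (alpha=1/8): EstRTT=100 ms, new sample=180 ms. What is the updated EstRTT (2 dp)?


Given: EstRTT = 100 ms, SampleRTT = 180 ms, alpha = 1/8
New EstRTT = (1 - alpha) * EstRTT + alpha * SampleRTT
(7/8) * 100 = 87.5
(1/8) * 180 = 22.5
New EstRTT = 87.5 + 22.5 = 110 ms -> 110.00 ms (2 dp)

110.00


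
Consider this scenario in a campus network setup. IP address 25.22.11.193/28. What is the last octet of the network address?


Given: IP = 25.22.11.193, prefix = /28
Subnet mask = 255.255.255.240
Last octet of IP: 193
Last octet of mask: 240
Network last octet = 193 AND 240 = 192

192


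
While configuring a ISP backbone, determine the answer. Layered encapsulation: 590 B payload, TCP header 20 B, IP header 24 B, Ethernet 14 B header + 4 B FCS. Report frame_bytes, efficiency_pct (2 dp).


TCP segment = 590 + 20 = 610 B
IP packet = 610 + 24 = 634 B
Ethernet frame = 634 + 14 + 4 = 652 B
Efficiency = app / frame = 590 / 652 = 0.904908 = 90.4908% -> 90.49% (2 dp)

652, 90.49


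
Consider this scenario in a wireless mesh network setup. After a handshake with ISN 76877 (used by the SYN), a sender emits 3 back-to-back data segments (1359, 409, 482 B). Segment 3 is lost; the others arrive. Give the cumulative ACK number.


SYN uses sequence number 76877; first data byte = ISN + 1 = 76878.
Segment 1: SEQ = 76878, len = 1359 B, covers [76878, 78236]
Segment 2: SEQ = 78237, len = 409 B, covers [78237, 78645]
Segment 3: SEQ = 78646, len = 482 B, covers [78646, 79127] [LOST]
In-order data received: bytes [76878, 78645] (segments 1..2).
Segment 3 missing -> gap begins at byte 78646.
Cumulative ACK = next expected in-order byte = 76878 + 1359 + 409 = 78646

78646


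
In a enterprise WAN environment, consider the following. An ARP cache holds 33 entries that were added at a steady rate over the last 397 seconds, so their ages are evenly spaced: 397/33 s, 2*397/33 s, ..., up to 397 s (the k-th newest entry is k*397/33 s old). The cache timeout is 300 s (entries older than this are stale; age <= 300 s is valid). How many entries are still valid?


Ages are k * 397/33 s for k = 1..33 (spacing = 12.0303 s).
Entry k is valid iff k * 397/33 <= 300 iff k <= 33 * 300 / 397 = 24.9370
n_valid = floor(24.9370) = 24
(n_stale = 33 - 24 = 9)

24


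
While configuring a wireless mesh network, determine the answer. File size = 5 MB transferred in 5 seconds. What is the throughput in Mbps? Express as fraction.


Given: file = 5 MB, time = 5 s
File in Mb = 5 * 8 = 40 Mb
Throughput = 40 / 5 Mbps
Throughput = 8 Mbps

8


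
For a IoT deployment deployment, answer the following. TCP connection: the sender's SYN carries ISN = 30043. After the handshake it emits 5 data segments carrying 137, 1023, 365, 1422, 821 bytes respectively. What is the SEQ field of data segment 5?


The SYN occupies sequence number ISN = 30043, so the first data byte is ISN + 1 = 30044.
SEQ of data segment i = (ISN + 1) + sum of payload sizes of segments 1..i-1.
Segment 1: SEQ = 30044, payload = 137 bytes
Segment 2: SEQ = 30181, payload = 1023 bytes
Segment 3: SEQ = 31204, payload = 365 bytes
Segment 4: SEQ = 31569, payload = 1422 bytes
Segment 5: SEQ = 32991, payload = 821 bytes
SEQ of segment 5 = 30044 + 137 + 1023 + 365 + 1422 = 32991

32991


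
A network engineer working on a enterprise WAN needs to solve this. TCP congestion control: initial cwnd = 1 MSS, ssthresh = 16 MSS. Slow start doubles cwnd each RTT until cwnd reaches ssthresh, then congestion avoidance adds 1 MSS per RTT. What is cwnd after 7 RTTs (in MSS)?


RTT 0: cwnd = 1 MSS (initial)
RTT 1: cwnd = 2 MSS (slow start, doubled)
RTT 2: cwnd = 4 MSS (slow start, doubled)
RTT 3: cwnd = 8 MSS (slow start, doubled)
RTT 4: cwnd = 16 MSS (slow start, doubled)
RTT 5: cwnd = 17 MSS (congestion avoidance, +1)
RTT 6: cwnd = 18 MSS (congestion avoidance, +1)
RTT 7: cwnd = 19 MSS (congestion avoidance, +1)

19


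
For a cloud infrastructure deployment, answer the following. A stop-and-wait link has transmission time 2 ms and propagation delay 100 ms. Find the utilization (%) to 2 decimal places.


Given: Ttrans = 2 ms, Tprop = 100 ms
RTT = 2 * Tprop = 2 * 100 = 200 ms
U = Ttrans / (Ttrans + RTT)
U = 2 / (2 + 200)
U = 2 / 202 = 0.009901
U% = 0.99%

0.99


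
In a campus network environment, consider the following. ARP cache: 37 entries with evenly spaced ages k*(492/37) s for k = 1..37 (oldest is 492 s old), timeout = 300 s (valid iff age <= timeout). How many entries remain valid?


Ages are k * 492/37 s for k = 1..37 (spacing = 13.2973 s).
Entry k is valid iff k * 492/37 <= 300 iff k <= 37 * 300 / 492 = 22.5610
n_valid = floor(22.5610) = 22
(n_stale = 37 - 22 = 15)

22


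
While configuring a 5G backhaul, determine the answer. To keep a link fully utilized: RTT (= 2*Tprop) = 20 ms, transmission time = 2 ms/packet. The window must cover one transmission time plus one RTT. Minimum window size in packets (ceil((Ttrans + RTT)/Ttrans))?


Given: Ttrans = 2 ms, RTT = 20 ms (= 2 * Tprop, Tprop = 10 ms)
Time until first ACK returns = Ttrans + RTT = 2 + 20 = 22 ms
Need W * Ttrans >= Ttrans + RTT  ->  W >= (Ttrans + RTT) / Ttrans
(Ttrans + RTT) / Ttrans = 22 / 2 = 11
W_min = ceil(11) = 11

11


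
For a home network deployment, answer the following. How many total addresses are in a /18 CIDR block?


Given: CIDR prefix /18
Host bits = 32 - 18 = 14
Total addresses = 2^14 = 16384

16384


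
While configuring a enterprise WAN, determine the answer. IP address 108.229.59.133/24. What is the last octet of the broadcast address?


Given: IP = 108.229.59.133, prefix = /24
Host bits = 32 - 24 = 8
Network last octet = 133 AND mask = 0
Host part size = 2^8 - 1 = 255
Broadcast last octet = 0 OR 255 = 255

255


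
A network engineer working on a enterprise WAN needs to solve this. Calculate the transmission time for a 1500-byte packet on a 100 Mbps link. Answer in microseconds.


Given: packet = 1500 bytes, bandwidth = 100 Mbps
Packet in bits = 1500 * 8 = 12000 bits
Bandwidth = 100 * 10^6 = 100000000 bps
Time = 12000 / 100000000 seconds
Time in us = 12000 * 10^6 / 100000000 = 120

120


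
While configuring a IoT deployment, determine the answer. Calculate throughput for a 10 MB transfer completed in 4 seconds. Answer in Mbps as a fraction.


Given: file = 10 MB, time = 4 s
File in Mb = 10 * 8 = 80 Mb
Throughput = 80 / 4 Mbps
Throughput = 20 Mbps

20


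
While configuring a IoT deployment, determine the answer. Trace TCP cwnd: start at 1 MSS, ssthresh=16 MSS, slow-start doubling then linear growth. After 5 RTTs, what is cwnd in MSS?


RTT 0: cwnd = 1 MSS (initial)
RTT 1: cwnd = 2 MSS (slow start, doubled)
RTT 2: cwnd = 4 MSS (slow start, doubled)
RTT 3: cwnd = 8 MSS (slow start, doubled)
RTT 4: cwnd = 16 MSS (slow start, doubled)
RTT 5: cwnd = 17 MSS (congestion avoidance, +1)

17


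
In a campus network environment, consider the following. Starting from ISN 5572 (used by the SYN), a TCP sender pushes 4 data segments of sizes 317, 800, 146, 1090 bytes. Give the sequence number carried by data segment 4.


The SYN occupies sequence number ISN = 5572, so the first data byte is ISN + 1 = 5573.
SEQ of data segment i = (ISN + 1) + sum of payload sizes of segments 1..i-1.
Segment 1: SEQ = 5573, payload = 317 bytes
Segment 2: SEQ = 5890, payload = 800 bytes
Segment 3: SEQ = 6690, payload = 146 bytes
Segment 4: SEQ = 6836, payload = 1090 bytes
SEQ of segment 4 = 5573 + 317 + 800 + 146 = 6836

6836


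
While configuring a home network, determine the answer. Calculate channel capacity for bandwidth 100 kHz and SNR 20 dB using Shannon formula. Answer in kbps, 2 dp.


Given: B = 100 kHz, SNR = 20 dB
SNR linear = 10^(20/10) = 100
1 + SNR = 101
log2(101) = 6.6582114828
C = 100 * 1000 * 6.6582114828 = 665821.1483 bps
C = 665.821148 kbps -> 665.82 kbps (2 dp)

665.82


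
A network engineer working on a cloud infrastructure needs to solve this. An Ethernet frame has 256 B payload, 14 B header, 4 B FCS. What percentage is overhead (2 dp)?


Given: payload = 256 B, header = 14 B, trailer = 4 B
Overhead bytes = header + trailer = 14 + 4 = 18
Total frame = payload + overhead = 256 + 18 = 274
Overhead % = 18 / 274 * 100 = 6.5693% -> 6.57% (2 dp)

6.57


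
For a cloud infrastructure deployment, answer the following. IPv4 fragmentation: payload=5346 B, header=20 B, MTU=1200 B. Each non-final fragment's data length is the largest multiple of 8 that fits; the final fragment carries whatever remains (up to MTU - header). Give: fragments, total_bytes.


Max data per non-final fragment = floor((MTU - header)/8)*8 = floor((1200 - 20)/8)*8 = floor(1180/8)*8 = 1176 B
Final fragment needs no 8-byte alignment: it can carry up to MTU - header = 1180 B
Non-final fragments needed = ceil((payload - 1180) / 1176) = ceil(4166/1176) = ceil(3.5425) = 4
Number of fragments = 4 + 1 = 5
Fragment sizes (data): 4 * 1176 B + 642 B (last, 642 <= 1180 OK)
Total bytes sent = payload + n_frags * header = 5346 + 5*20 = 5346 + 100 = 5446 B

5, 5446


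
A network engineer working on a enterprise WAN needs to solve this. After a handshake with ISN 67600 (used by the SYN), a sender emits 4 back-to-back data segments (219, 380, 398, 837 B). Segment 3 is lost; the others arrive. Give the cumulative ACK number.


SYN uses sequence number 67600; first data byte = ISN + 1 = 67601.
Segment 1: SEQ = 67601, len = 219 B, covers [67601, 67819]
Segment 2: SEQ = 67820, len = 380 B, covers [67820, 68199]
Segment 3: SEQ = 68200, len = 398 B, covers [68200, 68597] [LOST]
Segment 4: SEQ = 68598, len = 837 B, covers [68598, 69434]
In-order data received: bytes [67601, 68199] (segments 1..2).
Segment 3 missing -> gap begins at byte 68200; later segments buffered out of order.
Cumulative ACK = next expected in-order byte = 67601 + 219 + 380 = 68200

68200


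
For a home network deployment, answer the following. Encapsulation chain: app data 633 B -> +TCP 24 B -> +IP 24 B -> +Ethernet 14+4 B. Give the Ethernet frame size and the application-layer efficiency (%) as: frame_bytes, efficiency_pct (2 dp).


TCP segment = 633 + 24 = 657 B
IP packet = 657 + 24 = 681 B
Ethernet frame = 681 + 14 + 4 = 699 B
Efficiency = app / frame = 633 / 699 = 0.905579 = 90.5579% -> 90.56% (2 dp)

699, 90.56


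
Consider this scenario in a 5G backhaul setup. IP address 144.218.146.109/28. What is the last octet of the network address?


Given: IP = 144.218.146.109, prefix = /28
Subnet mask = 255.255.255.240
Last octet of IP: 109
Last octet of mask: 240
Network last octet = 109 AND 240 = 96

96


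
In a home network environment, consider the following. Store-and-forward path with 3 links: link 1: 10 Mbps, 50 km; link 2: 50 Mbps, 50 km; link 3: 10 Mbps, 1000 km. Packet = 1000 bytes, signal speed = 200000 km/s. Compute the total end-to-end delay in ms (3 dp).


Packet = 1000 bytes = 8000 bits. Store-and-forward: sum (t_trans + t_prop) per link.
Link 1: t_trans = 8000/(10*10^6) s = 0.8000 ms; t_prop = 50/200000 s = 0.2500 ms; subtotal = 1.0500 ms
Link 2: t_trans = 8000/(50*10^6) s = 0.1600 ms; t_prop = 50/200000 s = 0.2500 ms; subtotal = 0.4100 ms
Link 3: t_trans = 8000/(10*10^6) s = 0.8000 ms; t_prop = 1000/200000 s = 5.0000 ms; subtotal = 5.8000 ms
End-to-end = 1.0500 + 0.4100 + 5.8000 = 7.2600 ms -> 7.260 ms (3 dp)

7.260


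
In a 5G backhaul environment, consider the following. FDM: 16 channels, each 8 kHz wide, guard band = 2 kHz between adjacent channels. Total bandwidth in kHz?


Given: 16 channels, 8 kHz each, guard = 2 kHz
Channel bandwidth = 16 * 8 = 128 kHz
Guard bands = 15 gaps * 2 kHz = 30 kHz
Total = 128 + 30 = 158 kHz

158


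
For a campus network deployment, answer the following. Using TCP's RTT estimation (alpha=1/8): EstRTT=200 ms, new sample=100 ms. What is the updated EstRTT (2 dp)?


Given: EstRTT = 200 ms, SampleRTT = 100 ms, alpha = 1/8
New EstRTT = (1 - alpha) * EstRTT + alpha * SampleRTT
(7/8) * 200 = 175
(1/8) * 100 = 12.5
New EstRTT = 175 + 12.5 = 187.5 ms -> 187.50 ms (2 dp)

187.50


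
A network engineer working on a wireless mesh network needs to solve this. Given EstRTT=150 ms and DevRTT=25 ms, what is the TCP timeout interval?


Given: EstRTT = 150 ms, DevRTT = 25 ms
Timeout = EstRTT + 4 * DevRTT
4 * DevRTT = 4 * 25 = 100
Timeout = 150 + 100 = 250 ms

250


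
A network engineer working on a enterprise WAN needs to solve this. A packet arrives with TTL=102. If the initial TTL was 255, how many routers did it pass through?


Given: initial TTL = 255, received TTL = 102
Hops = initial TTL - received TTL
Hops = 255 - 102 = 153

153


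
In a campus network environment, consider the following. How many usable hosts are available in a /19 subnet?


Given: subnet mask /19
Host bits = 32 - 19 = 13
Total addresses = 2^13 = 8192
Usable hosts = 8192 - 2 (network + broadcast) = 8190

8190


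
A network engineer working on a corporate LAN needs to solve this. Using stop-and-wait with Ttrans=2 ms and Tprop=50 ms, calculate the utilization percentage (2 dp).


Given: Ttrans = 2 ms, Tprop = 50 ms
RTT = 2 * Tprop = 2 * 50 = 100 ms
U = Ttrans / (Ttrans + RTT)
U = 2 / (2 + 100)
U = 2 / 102 = 0.019608
U% = 1.96%

1.96


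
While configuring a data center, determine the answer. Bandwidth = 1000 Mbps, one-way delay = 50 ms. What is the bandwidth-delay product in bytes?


Given: bandwidth = 1000 Mbps, delay = 50 ms
BDP in bits = 1000 * 10^6 * 50 / 1000
BDP in bits = 50000000
BDP in bytes = 50000000 / 8 = 6250000

6250000


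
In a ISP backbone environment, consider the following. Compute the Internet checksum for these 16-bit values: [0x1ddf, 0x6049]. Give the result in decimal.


Given words: [0x1ddf, 0x6049]
Step 1: Sum all words
Raw sum = 7647 + 24649 = 32296
One's complement = ~32296 & 0xFFFF = 33239

33239


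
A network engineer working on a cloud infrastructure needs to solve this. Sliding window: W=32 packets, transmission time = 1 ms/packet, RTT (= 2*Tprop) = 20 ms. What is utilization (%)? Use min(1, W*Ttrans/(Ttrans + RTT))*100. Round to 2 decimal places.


Given: W = 32, Ttrans = 1 ms, RTT = 20 ms (= 2 * Tprop, Tprop = 10 ms)
Cycle time = Ttrans + RTT = 1 + 20 = 21 ms (first packet sent until its ACK returns)
W * Ttrans = 32 * 1 = 32 ms of sending per cycle
W * Ttrans / (Ttrans + RTT) = 32 / 21 = 1.523810
U = min(1, 1.523810) = 1.000000
U% = 100.00%

100.00


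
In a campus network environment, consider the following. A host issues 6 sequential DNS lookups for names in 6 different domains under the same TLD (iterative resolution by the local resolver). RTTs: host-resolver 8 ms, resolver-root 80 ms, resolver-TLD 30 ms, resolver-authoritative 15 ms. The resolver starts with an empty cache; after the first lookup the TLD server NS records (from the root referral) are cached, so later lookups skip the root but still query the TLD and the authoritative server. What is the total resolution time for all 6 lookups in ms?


Lookup 1 (cold cache): local + root + TLD + auth = 8 + 80 + 30 + 15 = 133 ms
Lookups 2..6 (TLD NS cached -> skip root; new domain -> still ask TLD and auth): local + TLD + auth = 8 + 30 + 15 = 53 ms each
Remaining 5 lookups: 5 * 53 = 265 ms
Total = 133 + 265 = 398 ms

398


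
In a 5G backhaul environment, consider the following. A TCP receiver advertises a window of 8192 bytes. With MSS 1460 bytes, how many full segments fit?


Given: RWND = 8192 bytes, MSS = 1460 bytes
Full segments = floor(RWND / MSS)
Full segments = floor(8192 / 1460)
Full segments = floor(5.611) = 5

5


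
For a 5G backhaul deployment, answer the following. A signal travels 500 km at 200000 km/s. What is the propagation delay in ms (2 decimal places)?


Given: distance = 500 km, speed = 200000 km/s
Delay = distance / speed = 500 / 200000 seconds
Delay in ms = 500 * 1000 / 200000
Delay = 2.5000 ms
Rounded to 2 dp = 2.50 ms

2.50


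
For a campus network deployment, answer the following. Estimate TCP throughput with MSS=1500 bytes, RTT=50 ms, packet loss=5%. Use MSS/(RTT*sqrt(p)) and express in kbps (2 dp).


Given: MSS = 1500 bytes, RTT = 50 ms, loss = 5%
RTT in seconds = 50 / 1000 = 0.05
Loss rate = 5% = 0.05
sqrt(loss) = sqrt(0.05) = 0.223606797750
Throughput (bytes/s) = 1500 / (0.05 * 0.223606797750) = 134164.0786
Throughput (kbps) = 134164.0786 * 8 / 1000 = 1073.312629 -> 1073.31 kbps (2 dp)

1073.31


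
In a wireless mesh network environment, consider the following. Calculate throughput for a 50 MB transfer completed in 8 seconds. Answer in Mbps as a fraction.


Given: file = 50 MB, time = 8 s
File in Mb = 50 * 8 = 400 Mb
Throughput = 400 / 8 Mbps
Throughput = 50 Mbps

50


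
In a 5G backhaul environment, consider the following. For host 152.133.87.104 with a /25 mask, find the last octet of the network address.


Given: IP = 152.133.87.104, prefix = /25
Subnet mask = 255.255.255.128
Last octet of IP: 104
Last octet of mask: 128
Network last octet = 104 AND 128 = 0

0


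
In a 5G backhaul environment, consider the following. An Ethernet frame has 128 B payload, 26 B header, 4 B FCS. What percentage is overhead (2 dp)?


Given: payload = 128 B, header = 26 B, trailer = 4 B
Overhead bytes = header + trailer = 26 + 4 = 30
Total frame = payload + overhead = 128 + 30 = 158
Overhead % = 30 / 158 * 100 = 18.9873% -> 18.99% (2 dp)

18.99


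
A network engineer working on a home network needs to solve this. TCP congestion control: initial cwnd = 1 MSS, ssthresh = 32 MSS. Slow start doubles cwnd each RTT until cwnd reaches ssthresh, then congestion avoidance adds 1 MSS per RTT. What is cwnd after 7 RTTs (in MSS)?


RTT 0: cwnd = 1 MSS (initial)
RTT 1: cwnd = 2 MSS (slow start, doubled)
RTT 2: cwnd = 4 MSS (slow start, doubled)
RTT 3: cwnd = 8 MSS (slow start, doubled)
RTT 4: cwnd = 16 MSS (slow start, doubled)
RTT 5: cwnd = 32 MSS (slow start, doubled)
RTT 6: cwnd = 33 MSS (congestion avoidance, +1)
RTT 7: cwnd = 34 MSS (congestion avoidance, +1)

34


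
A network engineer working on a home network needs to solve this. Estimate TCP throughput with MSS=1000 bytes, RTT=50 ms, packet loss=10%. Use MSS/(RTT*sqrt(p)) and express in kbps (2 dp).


Given: MSS = 1000 bytes, RTT = 50 ms, loss = 10%
RTT in seconds = 50 / 1000 = 0.05
Loss rate = 10% = 0.1
sqrt(loss) = sqrt(0.1) = 0.316227766017
Throughput (bytes/s) = 1000 / (0.05 * 0.316227766017) = 63245.5532
Throughput (kbps) = 63245.5532 * 8 / 1000 = 505.964426 -> 505.96 kbps (2 dp)

505.96


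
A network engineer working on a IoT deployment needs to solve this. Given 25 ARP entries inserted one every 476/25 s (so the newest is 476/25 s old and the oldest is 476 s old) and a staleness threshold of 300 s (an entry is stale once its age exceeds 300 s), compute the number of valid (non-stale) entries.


Ages are k * 476/25 s for k = 1..25 (spacing = 19.0400 s).
Entry k is valid iff k * 476/25 <= 300 iff k <= 25 * 300 / 476 = 15.7563
n_valid = floor(15.7563) = 15
(n_stale = 25 - 15 = 10)

15


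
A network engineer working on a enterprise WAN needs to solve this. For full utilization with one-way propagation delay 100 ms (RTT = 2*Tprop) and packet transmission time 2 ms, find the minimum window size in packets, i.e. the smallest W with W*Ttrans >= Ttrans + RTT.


Given: Ttrans = 2 ms, RTT = 200 ms (= 2 * Tprop, Tprop = 100 ms)
Time until first ACK returns = Ttrans + RTT = 2 + 200 = 202 ms
Need W * Ttrans >= Ttrans + RTT  ->  W >= (Ttrans + RTT) / Ttrans
(Ttrans + RTT) / Ttrans = 202 / 2 = 101
W_min = ceil(101) = 101

101


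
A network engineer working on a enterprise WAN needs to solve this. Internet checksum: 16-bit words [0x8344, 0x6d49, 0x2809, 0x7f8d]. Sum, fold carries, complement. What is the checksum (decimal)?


Given words: [0x8344, 0x6d49, 0x2809, 0x7f8d]
Step 1: Sum all words
Raw sum = 33604 + 27977 + 10249 + 32653 = 104483
Step 2: Fold carry: (38947 + 1) = 38948
One's complement = ~38948 & 0xFFFF = 26587

26587


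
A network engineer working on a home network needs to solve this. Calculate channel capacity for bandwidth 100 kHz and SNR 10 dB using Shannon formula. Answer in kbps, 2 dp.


Given: B = 100 kHz, SNR = 10 dB
SNR linear = 10^(10/10) = 10
1 + SNR = 11
log2(11) = 3.4594316186
C = 100 * 1000 * 3.4594316186 = 345943.1619 bps
C = 345.943162 kbps -> 345.94 kbps (2 dp)

345.94


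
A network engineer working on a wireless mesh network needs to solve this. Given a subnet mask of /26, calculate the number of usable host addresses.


Given: subnet mask /26
Host bits = 32 - 26 = 6
Total addresses = 2^6 = 64
Usable hosts = 64 - 2 (network + broadcast) = 62

62


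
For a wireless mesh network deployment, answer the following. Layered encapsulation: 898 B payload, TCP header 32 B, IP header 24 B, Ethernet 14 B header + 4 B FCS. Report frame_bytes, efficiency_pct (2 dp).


TCP segment = 898 + 32 = 930 B
IP packet = 930 + 24 = 954 B
Ethernet frame = 954 + 14 + 4 = 972 B
Efficiency = app / frame = 898 / 972 = 0.923868 = 92.3868% -> 92.39% (2 dp)

972, 92.39


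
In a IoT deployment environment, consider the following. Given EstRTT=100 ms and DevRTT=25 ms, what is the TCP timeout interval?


Given: EstRTT = 100 ms, DevRTT = 25 ms
Timeout = EstRTT + 4 * DevRTT
4 * DevRTT = 4 * 25 = 100
Timeout = 100 + 100 = 200 ms

200


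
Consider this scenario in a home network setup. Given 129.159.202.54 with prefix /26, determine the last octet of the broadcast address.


Given: IP = 129.159.202.54, prefix = /26
Host bits = 32 - 26 = 6
Network last octet = 54 AND mask = 0
Host part size = 2^6 - 1 = 63
Broadcast last octet = 0 OR 63 = 63

63


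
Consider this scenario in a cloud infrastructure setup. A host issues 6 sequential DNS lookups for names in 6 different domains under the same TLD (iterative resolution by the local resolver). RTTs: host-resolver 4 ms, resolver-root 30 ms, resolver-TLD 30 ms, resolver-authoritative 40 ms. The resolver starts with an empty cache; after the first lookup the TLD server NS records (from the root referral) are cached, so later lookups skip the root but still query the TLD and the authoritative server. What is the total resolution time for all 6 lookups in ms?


Lookup 1 (cold cache): local + root + TLD + auth = 4 + 30 + 30 + 40 = 104 ms
Lookups 2..6 (TLD NS cached -> skip root; new domain -> still ask TLD and auth): local + TLD + auth = 4 + 30 + 40 = 74 ms each
Remaining 5 lookups: 5 * 74 = 370 ms
Total = 104 + 370 = 474 ms

474


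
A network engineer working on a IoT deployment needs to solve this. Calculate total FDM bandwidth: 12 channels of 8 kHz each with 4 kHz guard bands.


Given: 12 channels, 8 kHz each, guard = 4 kHz
Channel bandwidth = 12 * 8 = 96 kHz
Guard bands = 11 gaps * 4 kHz = 44 kHz
Total = 96 + 44 = 140 kHz

140


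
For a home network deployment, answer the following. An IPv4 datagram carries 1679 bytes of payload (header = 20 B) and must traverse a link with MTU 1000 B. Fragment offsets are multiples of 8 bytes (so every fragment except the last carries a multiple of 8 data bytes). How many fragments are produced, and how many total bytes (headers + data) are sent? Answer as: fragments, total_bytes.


Max data per non-final fragment = floor((MTU - header)/8)*8 = floor((1000 - 20)/8)*8 = floor(980/8)*8 = 976 B
Final fragment needs no 8-byte alignment: it can carry up to MTU - header = 980 B
Non-final fragments needed = ceil((payload - 980) / 976) = ceil(699/976) = ceil(0.7162) = 1
Number of fragments = 1 + 1 = 2
Fragment sizes (data): 1 * 976 B + 703 B (last, 703 <= 980 OK)
Total bytes sent = payload + n_frags * header = 1679 + 2*20 = 1679 + 40 = 1719 B

2, 1719


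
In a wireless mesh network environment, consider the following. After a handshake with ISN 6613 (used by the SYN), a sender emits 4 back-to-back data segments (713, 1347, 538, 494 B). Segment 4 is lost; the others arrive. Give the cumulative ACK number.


SYN uses sequence number 6613; first data byte = ISN + 1 = 6614.
Segment 1: SEQ = 6614, len = 713 B, covers [6614, 7326]
Segment 2: SEQ = 7327, len = 1347 B, covers [7327, 8673]
Segment 3: SEQ = 8674, len = 538 B, covers [8674, 9211]
Segment 4: SEQ = 9212, len = 494 B, covers [9212, 9705] [LOST]
In-order data received: bytes [6614, 9211] (segments 1..3).
Segment 4 missing -> gap begins at byte 9212.
Cumulative ACK = next expected in-order byte = 6614 + 713 + 1347 + 538 = 9212

9212


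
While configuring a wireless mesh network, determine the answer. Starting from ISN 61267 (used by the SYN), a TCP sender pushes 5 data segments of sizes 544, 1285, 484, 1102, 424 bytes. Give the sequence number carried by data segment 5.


The SYN occupies sequence number ISN = 61267, so the first data byte is ISN + 1 = 61268.
SEQ of data segment i = (ISN + 1) + sum of payload sizes of segments 1..i-1.
Segment 1: SEQ = 61268, payload = 544 bytes
Segment 2: SEQ = 61812, payload = 1285 bytes
Segment 3: SEQ = 63097, payload = 484 bytes
Segment 4: SEQ = 63581, payload = 1102 bytes
Segment 5: SEQ = 64683, payload = 424 bytes
SEQ of segment 5 = 61268 + 544 + 1285 + 484 + 1102 = 64683

64683


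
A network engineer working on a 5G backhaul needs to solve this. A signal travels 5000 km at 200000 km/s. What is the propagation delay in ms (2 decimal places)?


Given: distance = 5000 km, speed = 200000 km/s
Delay = distance / speed = 5000 / 200000 seconds
Delay in ms = 5000 * 1000 / 200000
Delay = 25.0000 ms
Rounded to 2 dp = 25.00 ms

25.00


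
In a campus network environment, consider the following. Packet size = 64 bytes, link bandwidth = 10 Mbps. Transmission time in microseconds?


Given: packet = 64 bytes, bandwidth = 10 Mbps
Packet in bits = 64 * 8 = 512 bits
Bandwidth = 10 * 10^6 = 10000000 bps
Time = 512 / 10000000 seconds
Time in us = 512 * 10^6 / 10000000 = 51.2

51.2


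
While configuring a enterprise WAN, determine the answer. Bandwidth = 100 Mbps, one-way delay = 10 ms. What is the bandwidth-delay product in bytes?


Given: bandwidth = 100 Mbps, delay = 10 ms
BDP in bits = 100 * 10^6 * 10 / 1000
BDP in bits = 1000000
BDP in bytes = 1000000 / 8 = 125000

125000


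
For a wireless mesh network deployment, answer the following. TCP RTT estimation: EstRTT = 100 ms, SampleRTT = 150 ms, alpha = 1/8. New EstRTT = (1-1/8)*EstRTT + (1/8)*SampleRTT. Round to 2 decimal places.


Given: EstRTT = 100 ms, SampleRTT = 150 ms, alpha = 1/8
New EstRTT = (1 - alpha) * EstRTT + alpha * SampleRTT
(7/8) * 100 = 87.5
(1/8) * 150 = 18.75
New EstRTT = 87.5 + 18.75 = 106.25 ms -> 106.25 ms (2 dp)

106.25


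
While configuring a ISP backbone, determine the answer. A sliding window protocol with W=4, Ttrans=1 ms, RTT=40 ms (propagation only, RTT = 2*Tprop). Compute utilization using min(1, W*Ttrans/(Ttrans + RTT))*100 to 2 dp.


Given: W = 4, Ttrans = 1 ms, RTT = 40 ms (= 2 * Tprop, Tprop = 20 ms)
Cycle time = Ttrans + RTT = 1 + 40 = 41 ms (first packet sent until its ACK returns)
W * Ttrans = 4 * 1 = 4 ms of sending per cycle
W * Ttrans / (Ttrans + RTT) = 4 / 41 = 0.097561
U = min(1, 0.097561) = 0.097561
U% = 9.76%

9.76


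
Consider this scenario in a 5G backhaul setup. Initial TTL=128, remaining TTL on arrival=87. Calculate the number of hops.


Given: initial TTL = 128, received TTL = 87
Hops = initial TTL - received TTL
Hops = 128 - 87 = 41

41


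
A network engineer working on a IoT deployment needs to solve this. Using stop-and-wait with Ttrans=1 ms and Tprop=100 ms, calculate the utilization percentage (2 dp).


Given: Ttrans = 1 ms, Tprop = 100 ms
RTT = 2 * Tprop = 2 * 100 = 200 ms
U = Ttrans / (Ttrans + RTT)
U = 1 / (1 + 200)
U = 1 / 201 = 0.004975
U% = 0.50%

0.50


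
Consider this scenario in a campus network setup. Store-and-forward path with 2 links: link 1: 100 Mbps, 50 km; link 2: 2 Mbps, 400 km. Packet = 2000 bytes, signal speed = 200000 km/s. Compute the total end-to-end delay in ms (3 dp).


Packet = 2000 bytes = 16000 bits. Store-and-forward: sum (t_trans + t_prop) per link.
Link 1: t_trans = 16000/(100*10^6) s = 0.1600 ms; t_prop = 50/200000 s = 0.2500 ms; subtotal = 0.4100 ms
Link 2: t_trans = 16000/(2*10^6) s = 8.0000 ms; t_prop = 400/200000 s = 2.0000 ms; subtotal = 10.0000 ms
End-to-end = 0.4100 + 10.0000 = 10.4100 ms -> 10.410 ms (3 dp)

10.410


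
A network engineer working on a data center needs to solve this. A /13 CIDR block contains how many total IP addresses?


Given: CIDR prefix /13
Host bits = 32 - 13 = 19
Total addresses = 2^19 = 524288

524288


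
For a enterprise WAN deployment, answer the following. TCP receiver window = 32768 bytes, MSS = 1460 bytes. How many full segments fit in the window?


Given: RWND = 32768 bytes, MSS = 1460 bytes
Full segments = floor(RWND / MSS)
Full segments = floor(32768 / 1460)
Full segments = floor(22.4438) = 22

22


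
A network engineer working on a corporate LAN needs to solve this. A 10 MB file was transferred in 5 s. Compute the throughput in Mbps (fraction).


Given: file = 10 MB, time = 5 s
File in Mb = 10 * 8 = 80 Mb
Throughput = 80 / 5 Mbps
Throughput = 16 Mbps

16


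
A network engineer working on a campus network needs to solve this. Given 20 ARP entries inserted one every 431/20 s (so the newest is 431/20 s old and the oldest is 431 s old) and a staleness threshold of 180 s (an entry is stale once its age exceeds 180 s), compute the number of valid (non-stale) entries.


Ages are k * 431/20 s for k = 1..20 (spacing = 21.5500 s).
Entry k is valid iff k * 431/20 <= 180 iff k <= 20 * 180 / 431 = 8.3527
n_valid = floor(8.3527) = 8
(n_stale = 20 - 8 = 12)

8


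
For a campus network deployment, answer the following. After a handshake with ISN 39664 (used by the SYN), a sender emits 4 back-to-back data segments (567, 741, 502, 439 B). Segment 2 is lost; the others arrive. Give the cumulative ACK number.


SYN uses sequence number 39664; first data byte = ISN + 1 = 39665.
Segment 1: SEQ = 39665, len = 567 B, covers [39665, 40231]
Segment 2: SEQ = 40232, len = 741 B, covers [40232, 40972] [LOST]
Segment 3: SEQ = 40973, len = 502 B, covers [40973, 41474]
Segment 4: SEQ = 41475, len = 439 B, covers [41475, 41913]
In-order data received: bytes [39665, 40231] (segments 1..1).
Segment 2 missing -> gap begins at byte 40232; later segments buffered out of order.
Cumulative ACK = next expected in-order byte = 39665 + 567 = 40232

40232


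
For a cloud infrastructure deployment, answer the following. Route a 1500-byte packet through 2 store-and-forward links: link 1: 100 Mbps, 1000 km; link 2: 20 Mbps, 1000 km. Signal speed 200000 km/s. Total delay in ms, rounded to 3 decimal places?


Packet = 1500 bytes = 12000 bits. Store-and-forward: sum (t_trans + t_prop) per link.
Link 1: t_trans = 12000/(100*10^6) s = 0.1200 ms; t_prop = 1000/200000 s = 5.0000 ms; subtotal = 5.1200 ms
Link 2: t_trans = 12000/(20*10^6) s = 0.6000 ms; t_prop = 1000/200000 s = 5.0000 ms; subtotal = 5.6000 ms
End-to-end = 5.1200 + 5.6000 = 10.7200 ms -> 10.720 ms (3 dp)

10.720


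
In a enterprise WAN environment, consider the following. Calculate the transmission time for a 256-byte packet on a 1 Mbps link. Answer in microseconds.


Given: packet = 256 bytes, bandwidth = 1 Mbps
Packet in bits = 256 * 8 = 2048 bits
Bandwidth = 1 * 10^6 = 1000000 bps
Time = 2048 / 1000000 seconds
Time in us = 2048 * 10^6 / 1000000 = 2048

2048


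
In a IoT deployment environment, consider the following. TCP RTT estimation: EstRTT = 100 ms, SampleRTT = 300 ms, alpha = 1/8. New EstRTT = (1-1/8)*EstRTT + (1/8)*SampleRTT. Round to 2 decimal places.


Given: EstRTT = 100 ms, SampleRTT = 300 ms, alpha = 1/8
New EstRTT = (1 - alpha) * EstRTT + alpha * SampleRTT
(7/8) * 100 = 87.5
(1/8) * 300 = 37.5
New EstRTT = 87.5 + 37.5 = 125 ms -> 125.00 ms (2 dp)

125.00


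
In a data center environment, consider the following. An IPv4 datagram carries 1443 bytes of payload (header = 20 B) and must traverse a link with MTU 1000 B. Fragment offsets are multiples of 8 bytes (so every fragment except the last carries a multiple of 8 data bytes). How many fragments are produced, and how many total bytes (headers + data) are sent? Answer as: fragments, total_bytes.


Max data per non-final fragment = floor((MTU - header)/8)*8 = floor((1000 - 20)/8)*8 = floor(980/8)*8 = 976 B
Final fragment needs no 8-byte alignment: it can carry up to MTU - header = 980 B
Non-final fragments needed = ceil((payload - 980) / 976) = ceil(463/976) = ceil(0.4744) = 1
Number of fragments = 1 + 1 = 2
Fragment sizes (data): 1 * 976 B + 467 B (last, 467 <= 980 OK)
Total bytes sent = payload + n_frags * header = 1443 + 2*20 = 1443 + 40 = 1483 B

2, 1483


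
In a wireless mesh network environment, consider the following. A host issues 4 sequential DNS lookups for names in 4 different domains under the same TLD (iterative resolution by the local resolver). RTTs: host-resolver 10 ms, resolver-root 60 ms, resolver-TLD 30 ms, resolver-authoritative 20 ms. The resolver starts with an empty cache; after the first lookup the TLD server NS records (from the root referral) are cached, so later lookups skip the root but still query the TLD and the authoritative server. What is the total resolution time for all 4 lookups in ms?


Lookup 1 (cold cache): local + root + TLD + auth = 10 + 60 + 30 + 20 = 120 ms
Lookups 2..4 (TLD NS cached -> skip root; new domain -> still ask TLD and auth): local + TLD + auth = 10 + 30 + 20 = 60 ms each
Remaining 3 lookups: 3 * 60 = 180 ms
Total = 120 + 180 = 300 ms

300


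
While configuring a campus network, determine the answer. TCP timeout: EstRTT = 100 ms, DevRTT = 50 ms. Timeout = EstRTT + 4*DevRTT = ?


Given: EstRTT = 100 ms, DevRTT = 50 ms
Timeout = EstRTT + 4 * DevRTT
4 * DevRTT = 4 * 50 = 200
Timeout = 100 + 200 = 300 ms

300


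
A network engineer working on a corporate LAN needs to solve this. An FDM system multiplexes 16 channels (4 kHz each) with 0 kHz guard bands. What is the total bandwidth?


Given: 16 channels, 4 kHz each, guard = 0 kHz
Channel bandwidth = 16 * 4 = 64 kHz
Guard bands = 15 gaps * 0 kHz = 0 kHz
Total = 64 + 0 = 64 kHz

64


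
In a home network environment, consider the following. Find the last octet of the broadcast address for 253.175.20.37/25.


Given: IP = 253.175.20.37, prefix = /25
Host bits = 32 - 25 = 7
Network last octet = 37 AND mask = 0
Host part size = 2^7 - 1 = 127
Broadcast last octet = 0 OR 127 = 127

127
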